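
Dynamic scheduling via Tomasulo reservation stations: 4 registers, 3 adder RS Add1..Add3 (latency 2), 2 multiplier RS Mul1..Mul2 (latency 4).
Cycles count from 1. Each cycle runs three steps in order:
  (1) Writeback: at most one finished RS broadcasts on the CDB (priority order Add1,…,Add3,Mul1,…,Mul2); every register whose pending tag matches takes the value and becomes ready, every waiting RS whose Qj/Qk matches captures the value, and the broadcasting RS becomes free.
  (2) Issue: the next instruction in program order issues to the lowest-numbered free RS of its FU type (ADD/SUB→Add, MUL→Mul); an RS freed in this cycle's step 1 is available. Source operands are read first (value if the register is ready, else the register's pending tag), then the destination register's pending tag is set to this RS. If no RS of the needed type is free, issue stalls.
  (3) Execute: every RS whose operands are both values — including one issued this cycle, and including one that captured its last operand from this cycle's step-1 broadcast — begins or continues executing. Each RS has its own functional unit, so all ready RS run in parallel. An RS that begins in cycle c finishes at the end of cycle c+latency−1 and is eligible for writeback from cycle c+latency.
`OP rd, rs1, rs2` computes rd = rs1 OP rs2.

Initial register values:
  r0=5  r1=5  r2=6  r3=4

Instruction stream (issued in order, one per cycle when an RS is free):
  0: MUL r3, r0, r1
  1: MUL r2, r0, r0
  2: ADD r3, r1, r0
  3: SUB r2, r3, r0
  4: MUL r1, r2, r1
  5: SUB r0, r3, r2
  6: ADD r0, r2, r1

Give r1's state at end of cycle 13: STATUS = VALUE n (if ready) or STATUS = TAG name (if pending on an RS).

STATUS = VALUE 25

  c1: issue MUL r3<-Mul1  regs: r0:5,r1:5,r2:6,r3:Mul1
  c2: issue MUL r2<-Mul2  regs: r0:5,r1:5,r2:Mul2,r3:Mul1
  c3: issue ADD r3<-Add1  regs: r0:5,r1:5,r2:Mul2,r3:Add1
  c4: issue SUB r2<-Add2  regs: r0:5,r1:5,r2:Add2,r3:Add1
  c5: CDB Add1=10; stall  regs: r0:5,r1:5,r2:Add2,r3:10
  c6: CDB Mul1=25; issue MUL r1<-Mul1  regs: r0:5,r1:Mul1,r2:Add2,r3:10
  c7: CDB Add2=5; issue SUB r0<-Add1  regs: r0:Add1,r1:Mul1,r2:5,r3:10
  c8: CDB Mul2=25; issue ADD r0<-Add2  regs: r0:Add2,r1:Mul1,r2:5,r3:10
  c9: CDB Add1=5  regs: r0:Add2,r1:Mul1,r2:5,r3:10
  c10: -  regs: r0:Add2,r1:Mul1,r2:5,r3:10
  c11: CDB Mul1=25  regs: r0:Add2,r1:25,r2:5,r3:10
  c12: -  regs: r0:Add2,r1:25,r2:5,r3:10
  c13: CDB Add2=30  regs: r0:30,r1:25,r2:5,r3:10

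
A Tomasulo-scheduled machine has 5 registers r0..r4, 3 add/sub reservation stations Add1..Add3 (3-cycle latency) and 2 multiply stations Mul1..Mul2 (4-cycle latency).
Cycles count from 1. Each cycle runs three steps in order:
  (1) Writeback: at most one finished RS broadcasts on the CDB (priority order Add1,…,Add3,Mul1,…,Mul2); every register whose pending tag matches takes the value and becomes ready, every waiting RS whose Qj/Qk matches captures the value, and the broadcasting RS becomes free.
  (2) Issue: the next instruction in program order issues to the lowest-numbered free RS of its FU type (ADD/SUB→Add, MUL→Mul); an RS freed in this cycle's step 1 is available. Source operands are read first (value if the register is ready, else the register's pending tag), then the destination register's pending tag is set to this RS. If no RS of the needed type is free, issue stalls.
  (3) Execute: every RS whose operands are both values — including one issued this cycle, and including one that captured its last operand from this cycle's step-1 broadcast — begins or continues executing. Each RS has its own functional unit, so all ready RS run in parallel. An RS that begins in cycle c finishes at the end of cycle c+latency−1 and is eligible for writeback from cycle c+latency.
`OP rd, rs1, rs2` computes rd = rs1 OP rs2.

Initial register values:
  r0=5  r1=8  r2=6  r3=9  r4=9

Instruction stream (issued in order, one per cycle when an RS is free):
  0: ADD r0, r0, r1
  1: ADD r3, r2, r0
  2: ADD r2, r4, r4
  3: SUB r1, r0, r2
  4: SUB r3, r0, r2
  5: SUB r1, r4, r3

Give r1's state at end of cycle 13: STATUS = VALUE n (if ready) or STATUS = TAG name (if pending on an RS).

STATUS = VALUE 14

cycle 1: issue ADD r0<-Add1 // r0:Add1,r1:8,r2:6,r3:9,r4:9
cycle 2: issue ADD r3<-Add2 // r0:Add1,r1:8,r2:6,r3:Add2,r4:9
cycle 3: issue ADD r2<-Add3 // r0:Add1,r1:8,r2:Add3,r3:Add2,r4:9
cycle 4: CDB Add1=13; issue SUB r1<-Add1 // r0:13,r1:Add1,r2:Add3,r3:Add2,r4:9
cycle 5: stall // r0:13,r1:Add1,r2:Add3,r3:Add2,r4:9
cycle 6: CDB Add3=18; issue SUB r3<-Add3 // r0:13,r1:Add1,r2:18,r3:Add3,r4:9
cycle 7: CDB Add2=19; issue SUB r1<-Add2 // r0:13,r1:Add2,r2:18,r3:Add3,r4:9
cycle 8: - // r0:13,r1:Add2,r2:18,r3:Add3,r4:9
cycle 9: CDB Add1=-5 // r0:13,r1:Add2,r2:18,r3:Add3,r4:9
cycle 10: CDB Add3=-5 // r0:13,r1:Add2,r2:18,r3:-5,r4:9
cycle 11: - // r0:13,r1:Add2,r2:18,r3:-5,r4:9
cycle 12: - // r0:13,r1:Add2,r2:18,r3:-5,r4:9
cycle 13: CDB Add2=14 // r0:13,r1:14,r2:18,r3:-5,r4:9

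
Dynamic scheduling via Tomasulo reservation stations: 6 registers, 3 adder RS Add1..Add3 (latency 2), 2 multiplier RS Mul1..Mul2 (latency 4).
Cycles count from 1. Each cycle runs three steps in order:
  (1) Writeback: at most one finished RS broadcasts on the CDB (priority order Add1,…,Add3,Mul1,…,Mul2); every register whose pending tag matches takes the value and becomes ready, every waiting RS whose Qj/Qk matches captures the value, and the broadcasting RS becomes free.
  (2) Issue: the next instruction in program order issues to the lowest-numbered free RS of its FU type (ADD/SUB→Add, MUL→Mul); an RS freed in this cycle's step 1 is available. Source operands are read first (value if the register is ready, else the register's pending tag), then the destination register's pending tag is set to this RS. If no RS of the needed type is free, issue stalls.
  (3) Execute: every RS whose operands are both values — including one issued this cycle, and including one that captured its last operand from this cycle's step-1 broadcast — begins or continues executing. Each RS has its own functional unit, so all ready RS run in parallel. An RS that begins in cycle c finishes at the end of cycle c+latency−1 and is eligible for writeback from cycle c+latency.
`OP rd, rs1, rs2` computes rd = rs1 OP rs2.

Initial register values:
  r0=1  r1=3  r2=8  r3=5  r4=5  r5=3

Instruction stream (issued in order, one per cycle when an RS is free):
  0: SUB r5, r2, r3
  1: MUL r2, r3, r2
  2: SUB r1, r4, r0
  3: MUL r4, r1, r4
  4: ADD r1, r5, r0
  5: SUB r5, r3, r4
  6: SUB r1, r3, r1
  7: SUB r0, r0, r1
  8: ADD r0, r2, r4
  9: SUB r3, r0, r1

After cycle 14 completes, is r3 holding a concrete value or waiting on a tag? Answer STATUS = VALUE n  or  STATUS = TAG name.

cycle 1: issue SUB r5<-Add1 // r0:1,r1:3,r2:8,r3:5,r4:5,r5:Add1
cycle 2: issue MUL r2<-Mul1 // r0:1,r1:3,r2:Mul1,r3:5,r4:5,r5:Add1
cycle 3: CDB Add1=3; issue SUB r1<-Add1 // r0:1,r1:Add1,r2:Mul1,r3:5,r4:5,r5:3
cycle 4: issue MUL r4<-Mul2 // r0:1,r1:Add1,r2:Mul1,r3:5,r4:Mul2,r5:3
cycle 5: CDB Add1=4; issue ADD r1<-Add1 // r0:1,r1:Add1,r2:Mul1,r3:5,r4:Mul2,r5:3
cycle 6: CDB Mul1=40; issue SUB r5<-Add2 // r0:1,r1:Add1,r2:40,r3:5,r4:Mul2,r5:Add2
cycle 7: CDB Add1=4; issue SUB r1<-Add1 // r0:1,r1:Add1,r2:40,r3:5,r4:Mul2,r5:Add2
cycle 8: issue SUB r0<-Add3 // r0:Add3,r1:Add1,r2:40,r3:5,r4:Mul2,r5:Add2
cycle 9: CDB Add1=1; issue ADD r0<-Add1 // r0:Add1,r1:1,r2:40,r3:5,r4:Mul2,r5:Add2
cycle 10: CDB Mul2=20; stall // r0:Add1,r1:1,r2:40,r3:5,r4:20,r5:Add2
cycle 11: CDB Add3=0; issue SUB r3<-Add3 // r0:Add1,r1:1,r2:40,r3:Add3,r4:20,r5:Add2
cycle 12: CDB Add1=60 // r0:60,r1:1,r2:40,r3:Add3,r4:20,r5:Add2
cycle 13: CDB Add2=-15 // r0:60,r1:1,r2:40,r3:Add3,r4:20,r5:-15
cycle 14: CDB Add3=59 // r0:60,r1:1,r2:40,r3:59,r4:20,r5:-15

STATUS = VALUE 59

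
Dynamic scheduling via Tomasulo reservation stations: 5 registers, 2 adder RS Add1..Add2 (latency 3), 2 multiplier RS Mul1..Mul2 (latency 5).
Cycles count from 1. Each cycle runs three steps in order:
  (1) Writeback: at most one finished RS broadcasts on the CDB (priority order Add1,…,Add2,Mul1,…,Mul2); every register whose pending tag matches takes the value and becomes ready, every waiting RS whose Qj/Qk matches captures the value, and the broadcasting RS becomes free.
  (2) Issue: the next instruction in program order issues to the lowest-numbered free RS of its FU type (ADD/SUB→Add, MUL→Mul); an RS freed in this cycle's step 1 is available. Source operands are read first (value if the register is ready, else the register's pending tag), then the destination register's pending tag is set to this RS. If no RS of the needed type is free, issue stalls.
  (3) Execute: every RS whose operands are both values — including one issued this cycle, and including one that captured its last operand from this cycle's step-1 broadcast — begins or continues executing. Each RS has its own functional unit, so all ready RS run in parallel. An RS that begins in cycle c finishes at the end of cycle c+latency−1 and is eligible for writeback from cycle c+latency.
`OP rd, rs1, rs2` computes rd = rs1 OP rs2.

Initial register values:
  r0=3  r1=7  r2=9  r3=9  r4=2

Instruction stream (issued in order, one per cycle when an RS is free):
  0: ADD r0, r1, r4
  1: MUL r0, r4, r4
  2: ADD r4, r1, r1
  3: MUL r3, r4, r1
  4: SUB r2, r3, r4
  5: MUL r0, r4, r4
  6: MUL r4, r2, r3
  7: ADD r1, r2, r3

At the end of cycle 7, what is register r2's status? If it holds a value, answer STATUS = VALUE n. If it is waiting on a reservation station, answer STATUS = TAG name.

STATUS = TAG Add1

  c1: issue ADD r0<-Add1  regs: r0:Add1,r1:7,r2:9,r3:9,r4:2
  c2: issue MUL r0<-Mul1  regs: r0:Mul1,r1:7,r2:9,r3:9,r4:2
  c3: issue ADD r4<-Add2  regs: r0:Mul1,r1:7,r2:9,r3:9,r4:Add2
  c4: CDB Add1=9; issue MUL r3<-Mul2  regs: r0:Mul1,r1:7,r2:9,r3:Mul2,r4:Add2
  c5: issue SUB r2<-Add1  regs: r0:Mul1,r1:7,r2:Add1,r3:Mul2,r4:Add2
  c6: CDB Add2=14; stall  regs: r0:Mul1,r1:7,r2:Add1,r3:Mul2,r4:14
  c7: CDB Mul1=4; issue MUL r0<-Mul1  regs: r0:Mul1,r1:7,r2:Add1,r3:Mul2,r4:14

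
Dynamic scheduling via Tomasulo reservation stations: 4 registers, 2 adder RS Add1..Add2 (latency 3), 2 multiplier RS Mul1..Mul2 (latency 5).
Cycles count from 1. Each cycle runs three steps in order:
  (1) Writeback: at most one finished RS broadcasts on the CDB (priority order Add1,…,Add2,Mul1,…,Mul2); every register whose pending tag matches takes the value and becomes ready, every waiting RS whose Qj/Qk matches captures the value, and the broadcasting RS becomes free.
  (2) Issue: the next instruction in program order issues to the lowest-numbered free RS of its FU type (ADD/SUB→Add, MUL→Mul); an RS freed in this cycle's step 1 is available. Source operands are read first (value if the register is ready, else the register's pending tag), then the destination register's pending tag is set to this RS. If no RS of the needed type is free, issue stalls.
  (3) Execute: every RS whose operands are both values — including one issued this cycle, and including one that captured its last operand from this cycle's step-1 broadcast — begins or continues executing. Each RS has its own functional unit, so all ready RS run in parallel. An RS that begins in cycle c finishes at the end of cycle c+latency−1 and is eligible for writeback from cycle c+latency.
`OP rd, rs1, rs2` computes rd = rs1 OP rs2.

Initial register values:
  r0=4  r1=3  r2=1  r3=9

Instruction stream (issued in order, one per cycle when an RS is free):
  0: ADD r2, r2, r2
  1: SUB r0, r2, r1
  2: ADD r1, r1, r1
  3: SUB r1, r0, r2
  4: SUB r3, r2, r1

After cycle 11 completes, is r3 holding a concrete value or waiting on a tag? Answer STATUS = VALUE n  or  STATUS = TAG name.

STATUS = TAG Add2

  c1: issue ADD r2<-Add1  regs: r0:4,r1:3,r2:Add1,r3:9
  c2: issue SUB r0<-Add2  regs: r0:Add2,r1:3,r2:Add1,r3:9
  c3: stall  regs: r0:Add2,r1:3,r2:Add1,r3:9
  c4: CDB Add1=2; issue ADD r1<-Add1  regs: r0:Add2,r1:Add1,r2:2,r3:9
  c5: stall  regs: r0:Add2,r1:Add1,r2:2,r3:9
  c6: stall  regs: r0:Add2,r1:Add1,r2:2,r3:9
  c7: CDB Add1=6; issue SUB r1<-Add1  regs: r0:Add2,r1:Add1,r2:2,r3:9
  c8: CDB Add2=-1; issue SUB r3<-Add2  regs: r0:-1,r1:Add1,r2:2,r3:Add2
  c9: -  regs: r0:-1,r1:Add1,r2:2,r3:Add2
  c10: -  regs: r0:-1,r1:Add1,r2:2,r3:Add2
  c11: CDB Add1=-3  regs: r0:-1,r1:-3,r2:2,r3:Add2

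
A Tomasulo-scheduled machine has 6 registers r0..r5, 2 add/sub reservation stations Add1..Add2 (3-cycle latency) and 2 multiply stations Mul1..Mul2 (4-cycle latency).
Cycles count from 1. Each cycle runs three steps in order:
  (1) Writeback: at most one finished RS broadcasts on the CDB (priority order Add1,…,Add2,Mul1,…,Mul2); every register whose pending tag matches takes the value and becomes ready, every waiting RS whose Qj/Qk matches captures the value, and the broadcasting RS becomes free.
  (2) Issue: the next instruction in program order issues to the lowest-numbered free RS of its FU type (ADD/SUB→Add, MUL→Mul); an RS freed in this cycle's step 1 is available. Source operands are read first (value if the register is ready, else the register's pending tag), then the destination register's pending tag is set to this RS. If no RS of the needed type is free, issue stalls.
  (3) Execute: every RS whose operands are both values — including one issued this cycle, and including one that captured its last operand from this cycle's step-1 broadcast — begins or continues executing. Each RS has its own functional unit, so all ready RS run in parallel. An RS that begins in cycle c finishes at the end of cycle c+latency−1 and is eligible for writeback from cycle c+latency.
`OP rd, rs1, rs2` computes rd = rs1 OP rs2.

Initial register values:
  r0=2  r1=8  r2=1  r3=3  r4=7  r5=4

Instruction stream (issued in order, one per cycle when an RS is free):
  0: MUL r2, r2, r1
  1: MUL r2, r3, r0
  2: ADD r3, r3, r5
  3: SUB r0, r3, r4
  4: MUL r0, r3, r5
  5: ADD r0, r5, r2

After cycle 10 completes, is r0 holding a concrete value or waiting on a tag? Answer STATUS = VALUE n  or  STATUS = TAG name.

STATUS = VALUE 10

c1: issue MUL r2<-Mul1 | r0:2,r1:8,r2:Mul1,r3:3,r4:7,r5:4
c2: issue MUL r2<-Mul2 | r0:2,r1:8,r2:Mul2,r3:3,r4:7,r5:4
c3: issue ADD r3<-Add1 | r0:2,r1:8,r2:Mul2,r3:Add1,r4:7,r5:4
c4: issue SUB r0<-Add2 | r0:Add2,r1:8,r2:Mul2,r3:Add1,r4:7,r5:4
c5: CDB Mul1=8; issue MUL r0<-Mul1 | r0:Mul1,r1:8,r2:Mul2,r3:Add1,r4:7,r5:4
c6: CDB Add1=7; issue ADD r0<-Add1 | r0:Add1,r1:8,r2:Mul2,r3:7,r4:7,r5:4
c7: CDB Mul2=6 | r0:Add1,r1:8,r2:6,r3:7,r4:7,r5:4
c8: - | r0:Add1,r1:8,r2:6,r3:7,r4:7,r5:4
c9: CDB Add2=0 | r0:Add1,r1:8,r2:6,r3:7,r4:7,r5:4
c10: CDB Add1=10 | r0:10,r1:8,r2:6,r3:7,r4:7,r5:4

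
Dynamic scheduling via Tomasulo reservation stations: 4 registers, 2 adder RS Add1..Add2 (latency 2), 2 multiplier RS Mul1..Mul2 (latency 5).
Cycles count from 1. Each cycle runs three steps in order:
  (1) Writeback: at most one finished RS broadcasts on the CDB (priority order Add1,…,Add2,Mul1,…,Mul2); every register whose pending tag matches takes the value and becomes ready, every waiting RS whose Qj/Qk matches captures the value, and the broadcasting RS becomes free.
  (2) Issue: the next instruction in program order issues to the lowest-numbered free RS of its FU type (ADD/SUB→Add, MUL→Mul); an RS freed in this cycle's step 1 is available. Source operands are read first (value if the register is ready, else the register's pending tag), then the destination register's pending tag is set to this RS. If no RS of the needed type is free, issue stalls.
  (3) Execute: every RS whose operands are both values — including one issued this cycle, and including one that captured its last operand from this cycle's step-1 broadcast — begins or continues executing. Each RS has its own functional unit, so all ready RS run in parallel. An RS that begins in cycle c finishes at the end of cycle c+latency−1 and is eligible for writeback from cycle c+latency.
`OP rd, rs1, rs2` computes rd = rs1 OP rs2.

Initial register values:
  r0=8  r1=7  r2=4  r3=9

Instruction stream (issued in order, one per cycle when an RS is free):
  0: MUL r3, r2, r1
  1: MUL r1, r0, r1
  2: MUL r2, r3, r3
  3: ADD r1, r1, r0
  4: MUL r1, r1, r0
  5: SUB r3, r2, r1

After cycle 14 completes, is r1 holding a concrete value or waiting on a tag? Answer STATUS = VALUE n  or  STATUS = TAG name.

STATUS = VALUE 512

  c1: issue MUL r3<-Mul1  regs: r0:8,r1:7,r2:4,r3:Mul1
  c2: issue MUL r1<-Mul2  regs: r0:8,r1:Mul2,r2:4,r3:Mul1
  c3: stall  regs: r0:8,r1:Mul2,r2:4,r3:Mul1
  c4: stall  regs: r0:8,r1:Mul2,r2:4,r3:Mul1
  c5: stall  regs: r0:8,r1:Mul2,r2:4,r3:Mul1
  c6: CDB Mul1=28; issue MUL r2<-Mul1  regs: r0:8,r1:Mul2,r2:Mul1,r3:28
  c7: CDB Mul2=56; issue ADD r1<-Add1  regs: r0:8,r1:Add1,r2:Mul1,r3:28
  c8: issue MUL r1<-Mul2  regs: r0:8,r1:Mul2,r2:Mul1,r3:28
  c9: CDB Add1=64; issue SUB r3<-Add1  regs: r0:8,r1:Mul2,r2:Mul1,r3:Add1
  c10: -  regs: r0:8,r1:Mul2,r2:Mul1,r3:Add1
  c11: CDB Mul1=784  regs: r0:8,r1:Mul2,r2:784,r3:Add1
  c12: -  regs: r0:8,r1:Mul2,r2:784,r3:Add1
  c13: -  regs: r0:8,r1:Mul2,r2:784,r3:Add1
  c14: CDB Mul2=512  regs: r0:8,r1:512,r2:784,r3:Add1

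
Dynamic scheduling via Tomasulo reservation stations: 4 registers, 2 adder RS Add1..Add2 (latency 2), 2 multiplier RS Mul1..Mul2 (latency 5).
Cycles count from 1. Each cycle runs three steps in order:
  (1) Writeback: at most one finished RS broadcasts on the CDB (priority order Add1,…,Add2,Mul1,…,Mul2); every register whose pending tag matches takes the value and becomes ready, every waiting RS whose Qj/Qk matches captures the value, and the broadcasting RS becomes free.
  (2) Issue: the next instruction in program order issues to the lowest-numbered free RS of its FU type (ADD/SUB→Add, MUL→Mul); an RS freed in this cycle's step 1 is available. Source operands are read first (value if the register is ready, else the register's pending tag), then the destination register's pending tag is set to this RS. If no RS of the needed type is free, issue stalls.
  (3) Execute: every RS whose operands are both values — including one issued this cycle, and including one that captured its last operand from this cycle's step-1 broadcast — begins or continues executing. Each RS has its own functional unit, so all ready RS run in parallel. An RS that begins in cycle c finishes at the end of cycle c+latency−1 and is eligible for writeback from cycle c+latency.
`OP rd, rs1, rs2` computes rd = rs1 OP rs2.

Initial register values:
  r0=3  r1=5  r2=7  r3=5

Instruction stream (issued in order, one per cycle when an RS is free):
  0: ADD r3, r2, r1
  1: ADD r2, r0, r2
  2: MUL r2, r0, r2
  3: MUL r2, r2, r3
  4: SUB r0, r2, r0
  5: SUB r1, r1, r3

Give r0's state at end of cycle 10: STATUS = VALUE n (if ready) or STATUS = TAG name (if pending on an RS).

STATUS = TAG Add1

  c1: issue ADD r3<-Add1  regs: r0:3,r1:5,r2:7,r3:Add1
  c2: issue ADD r2<-Add2  regs: r0:3,r1:5,r2:Add2,r3:Add1
  c3: CDB Add1=12; issue MUL r2<-Mul1  regs: r0:3,r1:5,r2:Mul1,r3:12
  c4: CDB Add2=10; issue MUL r2<-Mul2  regs: r0:3,r1:5,r2:Mul2,r3:12
  c5: issue SUB r0<-Add1  regs: r0:Add1,r1:5,r2:Mul2,r3:12
  c6: issue SUB r1<-Add2  regs: r0:Add1,r1:Add2,r2:Mul2,r3:12
  c7: -  regs: r0:Add1,r1:Add2,r2:Mul2,r3:12
  c8: CDB Add2=-7  regs: r0:Add1,r1:-7,r2:Mul2,r3:12
  c9: CDB Mul1=30  regs: r0:Add1,r1:-7,r2:Mul2,r3:12
  c10: -  regs: r0:Add1,r1:-7,r2:Mul2,r3:12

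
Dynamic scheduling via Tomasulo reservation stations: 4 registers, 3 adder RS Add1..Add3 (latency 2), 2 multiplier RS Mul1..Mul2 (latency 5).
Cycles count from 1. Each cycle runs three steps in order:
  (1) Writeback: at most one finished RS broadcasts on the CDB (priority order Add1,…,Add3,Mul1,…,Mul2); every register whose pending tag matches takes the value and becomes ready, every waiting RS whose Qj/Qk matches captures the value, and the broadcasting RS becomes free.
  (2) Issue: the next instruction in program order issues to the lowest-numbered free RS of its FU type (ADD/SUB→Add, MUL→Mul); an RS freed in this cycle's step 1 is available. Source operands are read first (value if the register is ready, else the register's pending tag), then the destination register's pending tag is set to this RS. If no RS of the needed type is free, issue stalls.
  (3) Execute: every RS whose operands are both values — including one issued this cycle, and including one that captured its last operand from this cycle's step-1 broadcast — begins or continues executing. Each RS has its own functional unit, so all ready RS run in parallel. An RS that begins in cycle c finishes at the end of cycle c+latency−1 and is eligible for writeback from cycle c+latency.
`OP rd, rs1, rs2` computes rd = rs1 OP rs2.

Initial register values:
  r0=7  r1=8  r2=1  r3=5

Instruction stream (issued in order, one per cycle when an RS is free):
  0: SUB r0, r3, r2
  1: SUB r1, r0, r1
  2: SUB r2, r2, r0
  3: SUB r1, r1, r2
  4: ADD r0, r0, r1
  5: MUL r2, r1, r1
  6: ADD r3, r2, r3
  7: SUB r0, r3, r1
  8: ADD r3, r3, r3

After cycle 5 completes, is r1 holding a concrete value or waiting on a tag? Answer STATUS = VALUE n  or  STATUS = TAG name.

cycle 1: issue SUB r0<-Add1 // r0:Add1,r1:8,r2:1,r3:5
cycle 2: issue SUB r1<-Add2 // r0:Add1,r1:Add2,r2:1,r3:5
cycle 3: CDB Add1=4; issue SUB r2<-Add1 // r0:4,r1:Add2,r2:Add1,r3:5
cycle 4: issue SUB r1<-Add3 // r0:4,r1:Add3,r2:Add1,r3:5
cycle 5: CDB Add1=-3; issue ADD r0<-Add1 // r0:Add1,r1:Add3,r2:-3,r3:5

STATUS = TAG Add3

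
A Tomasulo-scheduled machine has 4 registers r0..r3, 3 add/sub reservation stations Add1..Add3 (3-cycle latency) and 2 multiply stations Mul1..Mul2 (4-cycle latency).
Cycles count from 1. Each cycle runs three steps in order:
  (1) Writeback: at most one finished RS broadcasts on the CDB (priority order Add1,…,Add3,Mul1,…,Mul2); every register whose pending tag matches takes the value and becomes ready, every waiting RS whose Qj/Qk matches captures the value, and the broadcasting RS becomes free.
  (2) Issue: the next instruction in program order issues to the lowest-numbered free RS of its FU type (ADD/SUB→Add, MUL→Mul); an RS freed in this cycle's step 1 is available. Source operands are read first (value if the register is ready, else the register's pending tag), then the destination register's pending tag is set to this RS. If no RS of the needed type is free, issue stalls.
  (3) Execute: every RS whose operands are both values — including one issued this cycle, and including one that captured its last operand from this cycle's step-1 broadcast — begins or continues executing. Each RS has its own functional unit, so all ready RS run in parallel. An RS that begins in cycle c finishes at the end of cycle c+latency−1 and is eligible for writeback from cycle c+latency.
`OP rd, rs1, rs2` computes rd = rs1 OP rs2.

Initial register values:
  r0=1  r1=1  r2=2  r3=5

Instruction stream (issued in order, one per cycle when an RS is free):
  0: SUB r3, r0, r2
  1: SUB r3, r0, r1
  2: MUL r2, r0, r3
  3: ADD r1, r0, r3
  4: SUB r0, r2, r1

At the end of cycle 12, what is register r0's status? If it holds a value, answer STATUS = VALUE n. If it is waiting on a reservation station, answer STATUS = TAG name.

  c1: issue SUB r3<-Add1  regs: r0:1,r1:1,r2:2,r3:Add1
  c2: issue SUB r3<-Add2  regs: r0:1,r1:1,r2:2,r3:Add2
  c3: issue MUL r2<-Mul1  regs: r0:1,r1:1,r2:Mul1,r3:Add2
  c4: CDB Add1=-1; issue ADD r1<-Add1  regs: r0:1,r1:Add1,r2:Mul1,r3:Add2
  c5: CDB Add2=0; issue SUB r0<-Add2  regs: r0:Add2,r1:Add1,r2:Mul1,r3:0
  c6: -  regs: r0:Add2,r1:Add1,r2:Mul1,r3:0
  c7: -  regs: r0:Add2,r1:Add1,r2:Mul1,r3:0
  c8: CDB Add1=1  regs: r0:Add2,r1:1,r2:Mul1,r3:0
  c9: CDB Mul1=0  regs: r0:Add2,r1:1,r2:0,r3:0
  c10: -  regs: r0:Add2,r1:1,r2:0,r3:0
  c11: -  regs: r0:Add2,r1:1,r2:0,r3:0
  c12: CDB Add2=-1  regs: r0:-1,r1:1,r2:0,r3:0

STATUS = VALUE -1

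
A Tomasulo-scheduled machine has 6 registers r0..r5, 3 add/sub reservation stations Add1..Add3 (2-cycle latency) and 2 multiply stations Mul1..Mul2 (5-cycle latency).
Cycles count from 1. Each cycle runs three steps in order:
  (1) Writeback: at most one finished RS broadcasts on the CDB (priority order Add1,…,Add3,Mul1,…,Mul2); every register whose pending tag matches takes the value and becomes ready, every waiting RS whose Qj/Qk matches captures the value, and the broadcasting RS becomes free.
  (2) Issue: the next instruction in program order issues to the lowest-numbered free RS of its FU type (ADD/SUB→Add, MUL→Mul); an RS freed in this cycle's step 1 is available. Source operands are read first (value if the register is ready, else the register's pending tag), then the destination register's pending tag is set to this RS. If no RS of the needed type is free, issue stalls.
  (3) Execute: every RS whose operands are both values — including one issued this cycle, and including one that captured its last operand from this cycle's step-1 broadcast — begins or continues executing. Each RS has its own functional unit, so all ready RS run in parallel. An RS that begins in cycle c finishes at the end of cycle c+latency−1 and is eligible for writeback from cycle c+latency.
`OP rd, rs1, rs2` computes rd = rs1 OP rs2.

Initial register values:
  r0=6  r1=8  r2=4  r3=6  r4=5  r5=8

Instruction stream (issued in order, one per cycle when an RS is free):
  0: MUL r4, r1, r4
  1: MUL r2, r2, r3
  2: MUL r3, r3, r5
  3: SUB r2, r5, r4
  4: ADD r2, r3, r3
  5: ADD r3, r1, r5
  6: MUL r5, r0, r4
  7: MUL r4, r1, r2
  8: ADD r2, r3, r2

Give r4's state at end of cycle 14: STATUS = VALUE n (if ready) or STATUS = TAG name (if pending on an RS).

STATUS = TAG Mul1

cycle 1: issue MUL r4<-Mul1 // r0:6,r1:8,r2:4,r3:6,r4:Mul1,r5:8
cycle 2: issue MUL r2<-Mul2 // r0:6,r1:8,r2:Mul2,r3:6,r4:Mul1,r5:8
cycle 3: stall // r0:6,r1:8,r2:Mul2,r3:6,r4:Mul1,r5:8
cycle 4: stall // r0:6,r1:8,r2:Mul2,r3:6,r4:Mul1,r5:8
cycle 5: stall // r0:6,r1:8,r2:Mul2,r3:6,r4:Mul1,r5:8
cycle 6: CDB Mul1=40; issue MUL r3<-Mul1 // r0:6,r1:8,r2:Mul2,r3:Mul1,r4:40,r5:8
cycle 7: CDB Mul2=24; issue SUB r2<-Add1 // r0:6,r1:8,r2:Add1,r3:Mul1,r4:40,r5:8
cycle 8: issue ADD r2<-Add2 // r0:6,r1:8,r2:Add2,r3:Mul1,r4:40,r5:8
cycle 9: CDB Add1=-32; issue ADD r3<-Add1 // r0:6,r1:8,r2:Add2,r3:Add1,r4:40,r5:8
cycle 10: issue MUL r5<-Mul2 // r0:6,r1:8,r2:Add2,r3:Add1,r4:40,r5:Mul2
cycle 11: CDB Add1=16; stall // r0:6,r1:8,r2:Add2,r3:16,r4:40,r5:Mul2
cycle 12: CDB Mul1=48; issue MUL r4<-Mul1 // r0:6,r1:8,r2:Add2,r3:16,r4:Mul1,r5:Mul2
cycle 13: issue ADD r2<-Add1 // r0:6,r1:8,r2:Add1,r3:16,r4:Mul1,r5:Mul2
cycle 14: CDB Add2=96 // r0:6,r1:8,r2:Add1,r3:16,r4:Mul1,r5:Mul2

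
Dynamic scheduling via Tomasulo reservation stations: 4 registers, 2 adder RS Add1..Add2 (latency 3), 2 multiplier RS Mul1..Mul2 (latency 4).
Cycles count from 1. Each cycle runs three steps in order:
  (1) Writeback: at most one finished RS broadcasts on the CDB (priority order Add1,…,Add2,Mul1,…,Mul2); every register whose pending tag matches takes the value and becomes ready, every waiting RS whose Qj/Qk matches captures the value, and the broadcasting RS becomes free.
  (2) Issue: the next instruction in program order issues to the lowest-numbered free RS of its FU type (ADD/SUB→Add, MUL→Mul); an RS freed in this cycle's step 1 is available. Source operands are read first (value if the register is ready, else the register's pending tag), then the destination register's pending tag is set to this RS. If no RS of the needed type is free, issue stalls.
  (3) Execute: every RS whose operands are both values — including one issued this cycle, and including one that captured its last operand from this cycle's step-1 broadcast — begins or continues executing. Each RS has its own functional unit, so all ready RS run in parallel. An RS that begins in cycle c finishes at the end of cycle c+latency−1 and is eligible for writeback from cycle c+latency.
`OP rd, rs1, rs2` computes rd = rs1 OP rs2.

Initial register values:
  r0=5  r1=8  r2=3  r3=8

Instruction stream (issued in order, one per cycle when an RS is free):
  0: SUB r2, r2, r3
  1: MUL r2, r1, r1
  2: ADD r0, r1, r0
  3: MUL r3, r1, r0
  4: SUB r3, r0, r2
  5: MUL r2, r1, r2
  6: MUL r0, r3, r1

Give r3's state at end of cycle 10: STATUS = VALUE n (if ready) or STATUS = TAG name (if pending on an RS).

STATUS = VALUE -51

c1: issue SUB r2<-Add1 | r0:5,r1:8,r2:Add1,r3:8
c2: issue MUL r2<-Mul1 | r0:5,r1:8,r2:Mul1,r3:8
c3: issue ADD r0<-Add2 | r0:Add2,r1:8,r2:Mul1,r3:8
c4: CDB Add1=-5; issue MUL r3<-Mul2 | r0:Add2,r1:8,r2:Mul1,r3:Mul2
c5: issue SUB r3<-Add1 | r0:Add2,r1:8,r2:Mul1,r3:Add1
c6: CDB Add2=13; stall | r0:13,r1:8,r2:Mul1,r3:Add1
c7: CDB Mul1=64; issue MUL r2<-Mul1 | r0:13,r1:8,r2:Mul1,r3:Add1
c8: stall | r0:13,r1:8,r2:Mul1,r3:Add1
c9: stall | r0:13,r1:8,r2:Mul1,r3:Add1
c10: CDB Add1=-51; stall | r0:13,r1:8,r2:Mul1,r3:-51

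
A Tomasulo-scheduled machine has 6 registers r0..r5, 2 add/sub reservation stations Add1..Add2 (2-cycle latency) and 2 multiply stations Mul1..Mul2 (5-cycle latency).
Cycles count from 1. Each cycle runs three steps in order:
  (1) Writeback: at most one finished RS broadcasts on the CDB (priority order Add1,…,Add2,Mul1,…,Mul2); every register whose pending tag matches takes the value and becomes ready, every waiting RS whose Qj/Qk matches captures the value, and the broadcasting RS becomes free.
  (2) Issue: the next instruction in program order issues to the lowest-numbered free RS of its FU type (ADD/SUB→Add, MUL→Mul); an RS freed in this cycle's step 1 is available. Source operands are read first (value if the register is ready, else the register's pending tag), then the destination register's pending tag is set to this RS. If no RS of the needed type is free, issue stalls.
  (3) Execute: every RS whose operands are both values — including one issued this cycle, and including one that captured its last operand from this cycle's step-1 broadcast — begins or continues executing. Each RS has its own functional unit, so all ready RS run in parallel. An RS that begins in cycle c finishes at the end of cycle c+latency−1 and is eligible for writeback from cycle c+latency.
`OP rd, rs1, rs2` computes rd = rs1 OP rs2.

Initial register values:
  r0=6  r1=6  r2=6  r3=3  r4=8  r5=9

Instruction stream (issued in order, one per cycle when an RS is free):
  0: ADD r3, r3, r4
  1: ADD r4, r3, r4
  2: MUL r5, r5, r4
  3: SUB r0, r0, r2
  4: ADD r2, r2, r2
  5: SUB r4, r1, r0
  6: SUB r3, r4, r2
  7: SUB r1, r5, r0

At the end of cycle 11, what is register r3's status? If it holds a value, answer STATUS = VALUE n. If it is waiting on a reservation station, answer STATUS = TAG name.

cycle 1: issue ADD r3<-Add1 // r0:6,r1:6,r2:6,r3:Add1,r4:8,r5:9
cycle 2: issue ADD r4<-Add2 // r0:6,r1:6,r2:6,r3:Add1,r4:Add2,r5:9
cycle 3: CDB Add1=11; issue MUL r5<-Mul1 // r0:6,r1:6,r2:6,r3:11,r4:Add2,r5:Mul1
cycle 4: issue SUB r0<-Add1 // r0:Add1,r1:6,r2:6,r3:11,r4:Add2,r5:Mul1
cycle 5: CDB Add2=19; issue ADD r2<-Add2 // r0:Add1,r1:6,r2:Add2,r3:11,r4:19,r5:Mul1
cycle 6: CDB Add1=0; issue SUB r4<-Add1 // r0:0,r1:6,r2:Add2,r3:11,r4:Add1,r5:Mul1
cycle 7: CDB Add2=12; issue SUB r3<-Add2 // r0:0,r1:6,r2:12,r3:Add2,r4:Add1,r5:Mul1
cycle 8: CDB Add1=6; issue SUB r1<-Add1 // r0:0,r1:Add1,r2:12,r3:Add2,r4:6,r5:Mul1
cycle 9: - // r0:0,r1:Add1,r2:12,r3:Add2,r4:6,r5:Mul1
cycle 10: CDB Add2=-6 // r0:0,r1:Add1,r2:12,r3:-6,r4:6,r5:Mul1
cycle 11: CDB Mul1=171 // r0:0,r1:Add1,r2:12,r3:-6,r4:6,r5:171

STATUS = VALUE -6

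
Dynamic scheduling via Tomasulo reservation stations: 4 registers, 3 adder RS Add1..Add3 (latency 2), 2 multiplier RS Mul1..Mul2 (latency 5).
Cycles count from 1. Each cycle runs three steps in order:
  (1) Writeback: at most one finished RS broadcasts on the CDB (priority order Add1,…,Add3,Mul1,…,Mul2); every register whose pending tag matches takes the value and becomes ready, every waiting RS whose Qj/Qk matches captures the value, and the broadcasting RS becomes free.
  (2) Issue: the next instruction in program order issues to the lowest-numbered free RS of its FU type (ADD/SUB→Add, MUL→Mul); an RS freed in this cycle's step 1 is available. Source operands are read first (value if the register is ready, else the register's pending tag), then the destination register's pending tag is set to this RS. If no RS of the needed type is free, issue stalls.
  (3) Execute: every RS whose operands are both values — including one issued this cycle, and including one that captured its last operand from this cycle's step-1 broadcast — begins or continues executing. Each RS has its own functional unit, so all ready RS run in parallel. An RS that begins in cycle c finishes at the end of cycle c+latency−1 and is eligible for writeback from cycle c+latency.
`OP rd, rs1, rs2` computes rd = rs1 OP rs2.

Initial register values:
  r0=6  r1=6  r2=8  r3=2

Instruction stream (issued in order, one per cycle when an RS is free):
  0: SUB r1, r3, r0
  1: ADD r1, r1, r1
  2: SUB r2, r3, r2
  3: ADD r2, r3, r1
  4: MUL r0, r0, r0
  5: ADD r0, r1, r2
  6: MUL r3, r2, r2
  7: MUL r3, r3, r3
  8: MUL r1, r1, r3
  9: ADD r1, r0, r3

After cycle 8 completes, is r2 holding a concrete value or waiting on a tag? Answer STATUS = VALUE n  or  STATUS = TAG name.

STATUS = VALUE -6

  c1: issue SUB r1<-Add1  regs: r0:6,r1:Add1,r2:8,r3:2
  c2: issue ADD r1<-Add2  regs: r0:6,r1:Add2,r2:8,r3:2
  c3: CDB Add1=-4; issue SUB r2<-Add1  regs: r0:6,r1:Add2,r2:Add1,r3:2
  c4: issue ADD r2<-Add3  regs: r0:6,r1:Add2,r2:Add3,r3:2
  c5: CDB Add1=-6; issue MUL r0<-Mul1  regs: r0:Mul1,r1:Add2,r2:Add3,r3:2
  c6: CDB Add2=-8; issue ADD r0<-Add1  regs: r0:Add1,r1:-8,r2:Add3,r3:2
  c7: issue MUL r3<-Mul2  regs: r0:Add1,r1:-8,r2:Add3,r3:Mul2
  c8: CDB Add3=-6; stall  regs: r0:Add1,r1:-8,r2:-6,r3:Mul2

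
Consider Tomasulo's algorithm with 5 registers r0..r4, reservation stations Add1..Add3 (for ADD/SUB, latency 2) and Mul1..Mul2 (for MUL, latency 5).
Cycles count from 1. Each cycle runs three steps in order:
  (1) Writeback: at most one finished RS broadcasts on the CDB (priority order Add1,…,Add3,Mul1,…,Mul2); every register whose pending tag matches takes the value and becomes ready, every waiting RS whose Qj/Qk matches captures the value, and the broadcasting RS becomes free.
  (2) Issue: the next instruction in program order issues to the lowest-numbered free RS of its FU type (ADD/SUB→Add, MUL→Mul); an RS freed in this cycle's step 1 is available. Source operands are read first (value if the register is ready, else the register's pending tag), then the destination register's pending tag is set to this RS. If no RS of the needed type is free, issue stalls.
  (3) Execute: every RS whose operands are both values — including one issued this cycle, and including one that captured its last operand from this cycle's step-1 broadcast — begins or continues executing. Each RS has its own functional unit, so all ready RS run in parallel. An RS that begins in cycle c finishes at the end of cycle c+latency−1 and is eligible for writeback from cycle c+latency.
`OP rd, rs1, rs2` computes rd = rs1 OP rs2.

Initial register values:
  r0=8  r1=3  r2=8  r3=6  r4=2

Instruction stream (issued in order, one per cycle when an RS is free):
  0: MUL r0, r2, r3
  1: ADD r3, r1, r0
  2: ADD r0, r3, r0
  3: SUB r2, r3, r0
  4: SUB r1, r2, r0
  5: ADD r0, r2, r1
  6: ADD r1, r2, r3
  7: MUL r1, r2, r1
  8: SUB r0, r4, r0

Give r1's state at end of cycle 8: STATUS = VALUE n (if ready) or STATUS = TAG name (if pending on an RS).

  c1: issue MUL r0<-Mul1  regs: r0:Mul1,r1:3,r2:8,r3:6,r4:2
  c2: issue ADD r3<-Add1  regs: r0:Mul1,r1:3,r2:8,r3:Add1,r4:2
  c3: issue ADD r0<-Add2  regs: r0:Add2,r1:3,r2:8,r3:Add1,r4:2
  c4: issue SUB r2<-Add3  regs: r0:Add2,r1:3,r2:Add3,r3:Add1,r4:2
  c5: stall  regs: r0:Add2,r1:3,r2:Add3,r3:Add1,r4:2
  c6: CDB Mul1=48; stall  regs: r0:Add2,r1:3,r2:Add3,r3:Add1,r4:2
  c7: stall  regs: r0:Add2,r1:3,r2:Add3,r3:Add1,r4:2
  c8: CDB Add1=51; issue SUB r1<-Add1  regs: r0:Add2,r1:Add1,r2:Add3,r3:51,r4:2

STATUS = TAG Add1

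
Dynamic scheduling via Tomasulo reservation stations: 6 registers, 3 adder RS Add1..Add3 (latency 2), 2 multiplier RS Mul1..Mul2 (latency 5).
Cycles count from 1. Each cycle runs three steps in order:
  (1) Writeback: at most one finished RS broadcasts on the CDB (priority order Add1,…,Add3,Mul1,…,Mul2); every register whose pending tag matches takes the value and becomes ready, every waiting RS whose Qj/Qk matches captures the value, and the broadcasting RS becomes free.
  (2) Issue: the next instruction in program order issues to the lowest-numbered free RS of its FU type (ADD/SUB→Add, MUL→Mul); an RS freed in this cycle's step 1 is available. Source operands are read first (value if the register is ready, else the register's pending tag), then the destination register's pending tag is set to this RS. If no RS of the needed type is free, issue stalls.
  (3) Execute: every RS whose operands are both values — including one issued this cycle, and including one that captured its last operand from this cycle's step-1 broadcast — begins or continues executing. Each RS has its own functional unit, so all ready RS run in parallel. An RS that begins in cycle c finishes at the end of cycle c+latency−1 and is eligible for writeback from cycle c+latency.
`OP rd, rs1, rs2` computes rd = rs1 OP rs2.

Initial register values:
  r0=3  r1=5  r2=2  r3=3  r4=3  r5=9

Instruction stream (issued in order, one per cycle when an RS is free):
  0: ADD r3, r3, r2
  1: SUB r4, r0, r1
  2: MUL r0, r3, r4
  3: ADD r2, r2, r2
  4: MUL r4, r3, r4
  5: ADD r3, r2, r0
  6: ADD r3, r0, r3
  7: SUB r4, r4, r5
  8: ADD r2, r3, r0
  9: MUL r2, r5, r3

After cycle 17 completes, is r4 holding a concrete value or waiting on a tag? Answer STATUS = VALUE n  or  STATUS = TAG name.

STATUS = VALUE -19

  c1: issue ADD r3<-Add1  regs: r0:3,r1:5,r2:2,r3:Add1,r4:3,r5:9
  c2: issue SUB r4<-Add2  regs: r0:3,r1:5,r2:2,r3:Add1,r4:Add2,r5:9
  c3: CDB Add1=5; issue MUL r0<-Mul1  regs: r0:Mul1,r1:5,r2:2,r3:5,r4:Add2,r5:9
  c4: CDB Add2=-2; issue ADD r2<-Add1  regs: r0:Mul1,r1:5,r2:Add1,r3:5,r4:-2,r5:9
  c5: issue MUL r4<-Mul2  regs: r0:Mul1,r1:5,r2:Add1,r3:5,r4:Mul2,r5:9
  c6: CDB Add1=4; issue ADD r3<-Add1  regs: r0:Mul1,r1:5,r2:4,r3:Add1,r4:Mul2,r5:9
  c7: issue ADD r3<-Add2  regs: r0:Mul1,r1:5,r2:4,r3:Add2,r4:Mul2,r5:9
  c8: issue SUB r4<-Add3  regs: r0:Mul1,r1:5,r2:4,r3:Add2,r4:Add3,r5:9
  c9: CDB Mul1=-10; stall  regs: r0:-10,r1:5,r2:4,r3:Add2,r4:Add3,r5:9
  c10: CDB Mul2=-10; stall  regs: r0:-10,r1:5,r2:4,r3:Add2,r4:Add3,r5:9
  c11: CDB Add1=-6; issue ADD r2<-Add1  regs: r0:-10,r1:5,r2:Add1,r3:Add2,r4:Add3,r5:9
  c12: CDB Add3=-19; issue MUL r2<-Mul1  regs: r0:-10,r1:5,r2:Mul1,r3:Add2,r4:-19,r5:9
  c13: CDB Add2=-16  regs: r0:-10,r1:5,r2:Mul1,r3:-16,r4:-19,r5:9
  c14: -  regs: r0:-10,r1:5,r2:Mul1,r3:-16,r4:-19,r5:9
  c15: CDB Add1=-26  regs: r0:-10,r1:5,r2:Mul1,r3:-16,r4:-19,r5:9
  c16: -  regs: r0:-10,r1:5,r2:Mul1,r3:-16,r4:-19,r5:9
  c17: -  regs: r0:-10,r1:5,r2:Mul1,r3:-16,r4:-19,r5:9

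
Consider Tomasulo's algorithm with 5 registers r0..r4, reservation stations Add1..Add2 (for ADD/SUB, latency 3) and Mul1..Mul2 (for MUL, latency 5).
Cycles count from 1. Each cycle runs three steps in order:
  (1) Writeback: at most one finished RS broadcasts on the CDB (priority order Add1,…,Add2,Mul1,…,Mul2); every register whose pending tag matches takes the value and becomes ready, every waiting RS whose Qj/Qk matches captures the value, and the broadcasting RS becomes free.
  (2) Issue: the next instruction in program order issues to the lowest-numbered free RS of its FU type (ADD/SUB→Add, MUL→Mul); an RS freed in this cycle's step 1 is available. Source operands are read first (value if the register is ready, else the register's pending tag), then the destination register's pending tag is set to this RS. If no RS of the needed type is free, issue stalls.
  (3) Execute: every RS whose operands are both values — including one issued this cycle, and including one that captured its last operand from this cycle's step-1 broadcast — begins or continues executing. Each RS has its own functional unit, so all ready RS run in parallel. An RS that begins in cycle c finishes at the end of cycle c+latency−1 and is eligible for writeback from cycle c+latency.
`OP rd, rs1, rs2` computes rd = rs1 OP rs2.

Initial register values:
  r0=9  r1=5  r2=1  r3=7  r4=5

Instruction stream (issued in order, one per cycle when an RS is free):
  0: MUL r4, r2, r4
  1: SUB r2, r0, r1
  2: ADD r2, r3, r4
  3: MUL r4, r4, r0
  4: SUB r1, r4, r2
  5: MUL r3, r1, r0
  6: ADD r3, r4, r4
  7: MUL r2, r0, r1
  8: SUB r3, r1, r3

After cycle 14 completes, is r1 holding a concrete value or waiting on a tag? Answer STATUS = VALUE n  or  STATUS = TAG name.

  c1: issue MUL r4<-Mul1  regs: r0:9,r1:5,r2:1,r3:7,r4:Mul1
  c2: issue SUB r2<-Add1  regs: r0:9,r1:5,r2:Add1,r3:7,r4:Mul1
  c3: issue ADD r2<-Add2  regs: r0:9,r1:5,r2:Add2,r3:7,r4:Mul1
  c4: issue MUL r4<-Mul2  regs: r0:9,r1:5,r2:Add2,r3:7,r4:Mul2
  c5: CDB Add1=4; issue SUB r1<-Add1  regs: r0:9,r1:Add1,r2:Add2,r3:7,r4:Mul2
  c6: CDB Mul1=5; issue MUL r3<-Mul1  regs: r0:9,r1:Add1,r2:Add2,r3:Mul1,r4:Mul2
  c7: stall  regs: r0:9,r1:Add1,r2:Add2,r3:Mul1,r4:Mul2
  c8: stall  regs: r0:9,r1:Add1,r2:Add2,r3:Mul1,r4:Mul2
  c9: CDB Add2=12; issue ADD r3<-Add2  regs: r0:9,r1:Add1,r2:12,r3:Add2,r4:Mul2
  c10: stall  regs: r0:9,r1:Add1,r2:12,r3:Add2,r4:Mul2
  c11: CDB Mul2=45; issue MUL r2<-Mul2  regs: r0:9,r1:Add1,r2:Mul2,r3:Add2,r4:45
  c12: stall  regs: r0:9,r1:Add1,r2:Mul2,r3:Add2,r4:45
  c13: stall  regs: r0:9,r1:Add1,r2:Mul2,r3:Add2,r4:45
  c14: CDB Add1=33; issue SUB r3<-Add1  regs: r0:9,r1:33,r2:Mul2,r3:Add1,r4:45

STATUS = VALUE 33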